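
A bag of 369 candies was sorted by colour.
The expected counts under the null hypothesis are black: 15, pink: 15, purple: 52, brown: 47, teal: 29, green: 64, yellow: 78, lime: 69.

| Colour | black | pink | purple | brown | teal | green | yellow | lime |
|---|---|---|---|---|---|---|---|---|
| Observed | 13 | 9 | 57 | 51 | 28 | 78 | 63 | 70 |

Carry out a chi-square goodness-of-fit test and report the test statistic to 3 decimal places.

9.484

χ² = (13−15)²/15 + (9−15)²/15 + (57−52)²/52 + (51−47)²/47 + (28−29)²/29 + (78−64)²/64 + (63−78)²/78 + (70−69)²/69
   = 0.2667 + 2.4000 + 0.4808 + 0.3404 + 0.0345 + 3.0625 + 2.8846 + 0.0145
Sum = 9.484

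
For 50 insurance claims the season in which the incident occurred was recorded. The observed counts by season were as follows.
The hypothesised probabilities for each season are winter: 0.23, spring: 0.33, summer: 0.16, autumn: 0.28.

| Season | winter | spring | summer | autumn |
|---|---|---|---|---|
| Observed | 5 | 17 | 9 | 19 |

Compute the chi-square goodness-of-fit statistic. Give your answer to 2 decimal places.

Expected counts E_i = n·p_i: 50×0.23 = 11.5, 50×0.33 = 16.5, 50×0.16 = 8, 50×0.28 = 14.
cat         O        E   (O−E)²/E
winter      5     11.5      3.674
spring     17     16.5      0.015
summer      9        8      0.125
autumn     19       14      1.786
Sum = 5.60

5.60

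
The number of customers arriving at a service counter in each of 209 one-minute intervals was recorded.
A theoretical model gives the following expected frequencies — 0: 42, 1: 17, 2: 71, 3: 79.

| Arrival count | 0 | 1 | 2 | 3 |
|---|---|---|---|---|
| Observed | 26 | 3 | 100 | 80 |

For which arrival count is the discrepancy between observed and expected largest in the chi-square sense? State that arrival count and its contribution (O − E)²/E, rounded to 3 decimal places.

cat         O        E   (O−E)²/E
0          26       42     6.0952
1           3       17    11.5294
2         100       71    11.8451
3          80       79     0.0127
The largest term is for 2: 11.845.

2, 11.845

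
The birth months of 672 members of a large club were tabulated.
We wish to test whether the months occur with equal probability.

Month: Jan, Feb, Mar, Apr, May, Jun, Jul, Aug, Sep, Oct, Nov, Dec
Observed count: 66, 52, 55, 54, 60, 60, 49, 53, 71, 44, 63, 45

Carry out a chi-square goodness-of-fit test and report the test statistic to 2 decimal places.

Under H₀ each category has probability 1/12, so each expected count is 672/12 = 56.
Jan: (66 − 56)²/56 = 100/56 = 1.786
Feb: (52 − 56)²/56 = 16/56 = 0.286
Mar: (55 − 56)²/56 = 1/56 = 0.018
Apr: (54 − 56)²/56 = 4/56 = 0.071
May: (60 − 56)²/56 = 16/56 = 0.286
Jun: (60 − 56)²/56 = 16/56 = 0.286
Jul: (49 − 56)²/56 = 49/56 = 0.875
Aug: (53 − 56)²/56 = 9/56 = 0.161
Sep: (71 − 56)²/56 = 225/56 = 4.018
Oct: (44 − 56)²/56 = 144/56 = 2.571
Nov: (63 − 56)²/56 = 49/56 = 0.875
Dec: (45 − 56)²/56 = 121/56 = 2.161
Sum = 13.39

13.39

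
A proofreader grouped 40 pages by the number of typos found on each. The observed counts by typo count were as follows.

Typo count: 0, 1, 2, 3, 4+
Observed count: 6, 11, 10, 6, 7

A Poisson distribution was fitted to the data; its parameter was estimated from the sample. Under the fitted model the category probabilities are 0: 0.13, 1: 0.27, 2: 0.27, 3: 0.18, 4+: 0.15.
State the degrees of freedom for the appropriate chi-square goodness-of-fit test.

There are k = 5 categories and 1 parameter estimated from the data, so df = 5 − 1 − 1 = 3.

3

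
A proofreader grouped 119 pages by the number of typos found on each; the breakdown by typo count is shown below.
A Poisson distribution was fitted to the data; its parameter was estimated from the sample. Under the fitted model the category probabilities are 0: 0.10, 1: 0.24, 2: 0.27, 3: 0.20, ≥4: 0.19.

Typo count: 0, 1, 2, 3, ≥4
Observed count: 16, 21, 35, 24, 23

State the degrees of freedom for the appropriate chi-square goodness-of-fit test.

3

There are k = 5 categories and 1 parameter estimated from the data, so df = 5 − 1 − 1 = 3.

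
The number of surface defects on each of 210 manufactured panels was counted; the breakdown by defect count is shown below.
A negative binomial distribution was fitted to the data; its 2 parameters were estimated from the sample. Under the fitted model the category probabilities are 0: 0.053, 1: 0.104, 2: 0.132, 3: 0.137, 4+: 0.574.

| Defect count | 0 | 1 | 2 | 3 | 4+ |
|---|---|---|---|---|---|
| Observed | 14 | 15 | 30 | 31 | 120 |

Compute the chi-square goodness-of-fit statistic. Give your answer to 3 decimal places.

3.245

Expected counts E_i = n·p_i: 210×0.053 = 11.13, 210×0.104 = 21.84, 210×0.132 = 27.72, 210×0.137 = 28.77, 210×0.574 = 120.54.
cat         O        E   (O−E)²/E
0          14    11.13     0.7401
1          15    21.84     2.1422
2          30    27.72     0.1875
3          31    28.77     0.1729
4+        120   120.54     0.0024
Sum = 3.245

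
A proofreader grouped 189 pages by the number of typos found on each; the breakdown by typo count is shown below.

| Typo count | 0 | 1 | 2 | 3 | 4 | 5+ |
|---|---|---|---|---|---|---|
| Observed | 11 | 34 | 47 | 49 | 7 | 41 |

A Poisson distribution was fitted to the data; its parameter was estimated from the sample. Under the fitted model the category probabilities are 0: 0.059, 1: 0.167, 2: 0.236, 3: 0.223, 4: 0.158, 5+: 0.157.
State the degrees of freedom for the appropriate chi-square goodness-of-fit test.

There are k = 6 categories and 1 parameter estimated from the data, so df = 6 − 1 − 1 = 4.

4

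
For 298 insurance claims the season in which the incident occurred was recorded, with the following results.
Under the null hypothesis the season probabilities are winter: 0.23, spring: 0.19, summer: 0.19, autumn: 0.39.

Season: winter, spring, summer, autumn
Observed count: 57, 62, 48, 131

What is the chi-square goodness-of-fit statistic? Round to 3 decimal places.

Expected counts E_i = n·p_i: 298×0.23 = 68.54, 298×0.19 = 56.62, 298×0.19 = 56.62, 298×0.39 = 116.22.
cat         O        E   (O−E)²/E
winter     57    68.54     1.9430
spring     62    56.62     0.5112
summer     48    56.62     1.3123
autumn    131   116.22     1.8796
Sum = 5.646

5.646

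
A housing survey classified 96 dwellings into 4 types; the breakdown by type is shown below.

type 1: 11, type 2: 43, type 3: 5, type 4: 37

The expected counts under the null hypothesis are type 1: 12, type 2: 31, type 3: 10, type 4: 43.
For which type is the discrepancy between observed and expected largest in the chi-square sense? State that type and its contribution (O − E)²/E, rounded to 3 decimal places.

type 2, 4.645

χ² = (11−12)²/12 + (43−31)²/31 + (5−10)²/10 + (37−43)²/43
   = 0.0833 + 4.6452 + 2.5000 + 0.8372
The largest term is for type 2: 4.645.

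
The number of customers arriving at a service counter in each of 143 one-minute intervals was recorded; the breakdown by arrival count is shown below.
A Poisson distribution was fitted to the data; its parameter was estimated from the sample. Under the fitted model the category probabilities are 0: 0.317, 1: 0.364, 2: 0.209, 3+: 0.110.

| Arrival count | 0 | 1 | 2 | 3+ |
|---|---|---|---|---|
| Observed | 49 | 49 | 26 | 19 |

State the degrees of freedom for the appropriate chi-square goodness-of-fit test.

2

There are k = 4 categories and 1 parameter estimated from the data, so df = 4 − 1 − 1 = 2.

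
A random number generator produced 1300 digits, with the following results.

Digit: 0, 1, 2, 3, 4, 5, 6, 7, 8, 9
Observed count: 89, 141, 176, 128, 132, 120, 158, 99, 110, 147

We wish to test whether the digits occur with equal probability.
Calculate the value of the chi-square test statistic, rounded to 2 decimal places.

Expected count for each of the 10 categories: 1300/10 = 130.
cat         O        E   (O−E)²/E
0          89      130     12.931
1         141      130      0.931
2         176      130     16.277
3         128      130      0.031
4         132      130      0.031
5         120      130      0.769
6         158      130      6.031
7          99      130      7.392
8         110      130      3.077
9         147      130      2.223
Sum = 49.69

49.69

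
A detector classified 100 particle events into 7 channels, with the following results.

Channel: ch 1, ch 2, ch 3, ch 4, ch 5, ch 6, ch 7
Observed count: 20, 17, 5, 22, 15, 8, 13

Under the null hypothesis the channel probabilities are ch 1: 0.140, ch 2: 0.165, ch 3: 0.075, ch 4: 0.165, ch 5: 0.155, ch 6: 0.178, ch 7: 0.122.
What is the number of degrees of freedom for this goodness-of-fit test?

There are k = 7 categories and no parameters were estimated from the data, so df = 7 − 1 = 6.

6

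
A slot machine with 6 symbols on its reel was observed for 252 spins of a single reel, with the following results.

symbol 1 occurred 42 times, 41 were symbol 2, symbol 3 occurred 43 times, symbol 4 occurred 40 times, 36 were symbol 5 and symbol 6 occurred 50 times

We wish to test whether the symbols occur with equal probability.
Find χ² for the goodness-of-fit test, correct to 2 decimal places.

Under H₀ each category has probability 1/6, so each expected count is 252/6 = 42.
χ² = (42−42)²/42 + (41−42)²/42 + (43−42)²/42 + (40−42)²/42 + (36−42)²/42 + (50−42)²/42
   = 0.000 + 0.024 + 0.024 + 0.095 + 0.857 + 1.524
Sum = 2.52

2.52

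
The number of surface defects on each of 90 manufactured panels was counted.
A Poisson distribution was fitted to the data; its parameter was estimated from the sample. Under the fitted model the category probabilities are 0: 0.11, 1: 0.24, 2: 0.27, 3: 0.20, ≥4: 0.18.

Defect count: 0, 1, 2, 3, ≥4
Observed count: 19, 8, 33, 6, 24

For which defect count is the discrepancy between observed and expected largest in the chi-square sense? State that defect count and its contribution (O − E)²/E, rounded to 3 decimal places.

Expected counts E_i = n·p_i: 90×0.11 = 9.9, 90×0.24 = 21.6, 90×0.27 = 24.3, 90×0.20 = 18, 90×0.18 = 16.2.
0: (19 − 9.9)²/9.9 = 82.81/9.9 = 8.3646
1: (8 − 21.6)²/21.6 = 184.96/21.6 = 8.5630
2: (33 − 24.3)²/24.3 = 75.69/24.3 = 3.1148
3: (6 − 18)²/18 = 144/18 = 8.0000
≥4: (24 − 16.2)²/16.2 = 60.84/16.2 = 3.7556
The largest term is for 1: 8.563.

1, 8.563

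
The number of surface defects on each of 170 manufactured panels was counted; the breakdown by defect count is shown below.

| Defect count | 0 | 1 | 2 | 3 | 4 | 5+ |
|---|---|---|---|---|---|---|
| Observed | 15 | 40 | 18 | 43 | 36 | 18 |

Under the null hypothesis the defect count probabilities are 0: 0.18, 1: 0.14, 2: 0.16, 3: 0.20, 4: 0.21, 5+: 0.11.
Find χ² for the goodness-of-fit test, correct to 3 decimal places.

24.503

Expected counts E_i = n·p_i: 170×0.18 = 30.6, 170×0.14 = 23.8, 170×0.16 = 27.2, 170×0.20 = 34, 170×0.21 = 35.7, 170×0.11 = 18.7.
cat         O        E   (O−E)²/E
0          15     30.6     7.9529
1          40     23.8    11.0269
2          18     27.2     3.1118
3          43       34     2.3824
4          36     35.7     0.0025
5+         18     18.7     0.0262
Sum = 24.503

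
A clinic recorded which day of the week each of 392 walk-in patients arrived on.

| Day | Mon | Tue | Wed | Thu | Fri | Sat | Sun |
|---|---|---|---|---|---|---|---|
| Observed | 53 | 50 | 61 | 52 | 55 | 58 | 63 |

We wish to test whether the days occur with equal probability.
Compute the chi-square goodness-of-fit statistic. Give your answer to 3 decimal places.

Under H₀ each category has probability 1/7, so each expected count is 392/7 = 56.
Mon: (53 − 56)²/56 = 9/56 = 0.1607
Tue: (50 − 56)²/56 = 36/56 = 0.6429
Wed: (61 − 56)²/56 = 25/56 = 0.4464
Thu: (52 − 56)²/56 = 16/56 = 0.2857
Fri: (55 − 56)²/56 = 1/56 = 0.0179
Sat: (58 − 56)²/56 = 4/56 = 0.0714
Sun: (63 − 56)²/56 = 49/56 = 0.8750
Sum = 2.500

2.500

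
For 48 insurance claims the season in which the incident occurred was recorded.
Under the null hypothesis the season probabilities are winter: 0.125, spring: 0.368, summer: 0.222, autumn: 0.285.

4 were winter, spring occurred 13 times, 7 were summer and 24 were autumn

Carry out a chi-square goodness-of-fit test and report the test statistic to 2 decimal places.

10.94

Expected counts E_i = n·p_i: 48×0.125 = 6, 48×0.368 = 17.664, 48×0.222 = 10.656, 48×0.285 = 13.68.
cat         O        E   (O−E)²/E
winter      4        6      0.667
spring     13   17.664      1.231
summer      7   10.656      1.254
autumn     24    13.68      7.785
Sum = 10.94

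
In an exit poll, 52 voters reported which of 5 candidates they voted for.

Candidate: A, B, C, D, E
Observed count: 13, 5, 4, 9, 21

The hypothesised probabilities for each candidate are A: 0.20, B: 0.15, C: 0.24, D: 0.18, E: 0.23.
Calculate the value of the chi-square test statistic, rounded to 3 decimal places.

Expected counts E_i = n·p_i: 52×0.20 = 10.4, 52×0.15 = 7.8, 52×0.24 = 12.48, 52×0.18 = 9.36, 52×0.23 = 11.96.
χ² = (13−10.4)²/10.4 + (5−7.8)²/7.8 + (4−12.48)²/12.48 + (9−9.36)²/9.36 + (21−11.96)²/11.96
   = 0.6500 + 1.0051 + 5.7621 + 0.0138 + 6.8329
Sum = 14.264

14.264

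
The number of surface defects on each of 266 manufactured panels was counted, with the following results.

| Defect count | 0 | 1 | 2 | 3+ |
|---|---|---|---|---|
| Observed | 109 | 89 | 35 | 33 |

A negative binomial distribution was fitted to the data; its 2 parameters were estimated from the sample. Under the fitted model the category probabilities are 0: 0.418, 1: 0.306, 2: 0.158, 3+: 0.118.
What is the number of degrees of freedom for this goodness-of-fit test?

There are k = 4 categories and 2 parameters estimated from the data, so df = 4 − 1 − 2 = 1.

1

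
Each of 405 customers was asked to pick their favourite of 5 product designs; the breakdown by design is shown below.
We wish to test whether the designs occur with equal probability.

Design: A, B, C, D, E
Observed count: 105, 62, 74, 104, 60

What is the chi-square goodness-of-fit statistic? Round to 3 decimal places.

24.148

Expected count for each of the 5 categories: 405/5 = 81.
A: (105 − 81)²/81 = 576/81 = 7.1111
B: (62 − 81)²/81 = 361/81 = 4.4568
C: (74 − 81)²/81 = 49/81 = 0.6049
D: (104 − 81)²/81 = 529/81 = 6.5309
E: (60 − 81)²/81 = 441/81 = 5.4444
Sum = 24.148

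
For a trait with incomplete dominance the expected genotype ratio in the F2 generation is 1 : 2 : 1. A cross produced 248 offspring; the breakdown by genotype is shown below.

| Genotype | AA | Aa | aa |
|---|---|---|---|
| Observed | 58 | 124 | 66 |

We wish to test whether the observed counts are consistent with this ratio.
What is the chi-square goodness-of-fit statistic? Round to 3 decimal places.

Ratio total = 4. Expected counts: 248×1/4 = 62, 248×2/4 = 124, 248×1/4 = 62.
AA: (58 − 62)²/62 = 16/62 = 0.2581
Aa: (124 − 124)²/124 = 0/124 = 0.0000
aa: (66 − 62)²/62 = 16/62 = 0.2581
Sum = 0.516

0.516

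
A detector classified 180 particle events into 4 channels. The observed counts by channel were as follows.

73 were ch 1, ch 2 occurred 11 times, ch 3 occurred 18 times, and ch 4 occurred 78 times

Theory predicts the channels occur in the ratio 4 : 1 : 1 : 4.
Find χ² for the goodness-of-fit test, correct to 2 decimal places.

3.24

Ratio total = 10. Expected counts: 180×4/10 = 72, 180×1/10 = 18, 180×1/10 = 18, 180×4/10 = 72.
χ² = (73−72)²/72 + (11−18)²/18 + (18−18)²/18 + (78−72)²/72
   = 0.014 + 2.722 + 0.000 + 0.500
Sum = 3.24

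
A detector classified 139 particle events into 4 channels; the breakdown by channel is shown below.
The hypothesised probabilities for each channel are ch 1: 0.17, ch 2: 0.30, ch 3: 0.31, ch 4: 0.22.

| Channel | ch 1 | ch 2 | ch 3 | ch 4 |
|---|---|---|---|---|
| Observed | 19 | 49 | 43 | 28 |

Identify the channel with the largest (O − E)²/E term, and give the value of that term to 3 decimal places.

Expected counts E_i = n·p_i: 139×0.17 = 23.63, 139×0.30 = 41.7, 139×0.31 = 43.09, 139×0.22 = 30.58.
cat         O        E   (O−E)²/E
ch 1       19    23.63     0.9072
ch 2       49     41.7     1.2779
ch 3       43    43.09     0.0002
ch 4       28    30.58     0.2177
The largest term is for ch 2: 1.278.

ch 2, 1.278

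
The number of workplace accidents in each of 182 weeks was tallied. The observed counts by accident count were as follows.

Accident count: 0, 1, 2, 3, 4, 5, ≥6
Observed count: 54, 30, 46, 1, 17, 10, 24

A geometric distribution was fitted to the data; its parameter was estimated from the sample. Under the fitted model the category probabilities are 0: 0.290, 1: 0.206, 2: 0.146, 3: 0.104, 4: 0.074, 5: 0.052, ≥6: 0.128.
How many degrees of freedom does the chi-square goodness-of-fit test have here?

There are k = 7 categories and 1 parameter estimated from the data, so df = 7 − 1 − 1 = 5.

5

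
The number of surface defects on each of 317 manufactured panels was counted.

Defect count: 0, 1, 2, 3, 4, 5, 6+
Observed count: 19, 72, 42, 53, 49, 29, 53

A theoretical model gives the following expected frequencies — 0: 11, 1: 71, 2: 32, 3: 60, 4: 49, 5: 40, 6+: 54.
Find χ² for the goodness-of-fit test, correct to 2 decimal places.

12.82

0: (19 − 11)²/11 = 64/11 = 5.818
1: (72 − 71)²/71 = 1/71 = 0.014
2: (42 − 32)²/32 = 100/32 = 3.125
3: (53 − 60)²/60 = 49/60 = 0.817
4: (49 − 49)²/49 = 0/49 = 0.000
5: (29 − 40)²/40 = 121/40 = 3.025
6+: (53 − 54)²/54 = 1/54 = 0.019
Sum = 12.82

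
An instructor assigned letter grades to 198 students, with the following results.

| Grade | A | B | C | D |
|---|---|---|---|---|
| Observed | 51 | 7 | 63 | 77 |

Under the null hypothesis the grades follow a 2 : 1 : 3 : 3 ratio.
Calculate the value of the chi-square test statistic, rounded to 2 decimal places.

Ratio total = 9. Expected counts: 198×2/9 = 44, 198×1/9 = 22, 198×3/9 = 66, 198×3/9 = 66.
cat         O        E   (O−E)²/E
A          51       44      1.114
B           7       22     10.227
C          63       66      0.136
D          77       66      1.833
Sum = 13.31

13.31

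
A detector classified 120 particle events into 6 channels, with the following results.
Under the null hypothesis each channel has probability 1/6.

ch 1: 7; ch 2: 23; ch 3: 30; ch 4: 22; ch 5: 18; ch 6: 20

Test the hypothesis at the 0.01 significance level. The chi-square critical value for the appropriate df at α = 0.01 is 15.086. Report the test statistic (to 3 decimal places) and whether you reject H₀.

Expected count for each of the 6 categories: 120/6 = 20.
χ² = (7−20)²/20 + (23−20)²/20 + (30−20)²/20 + (22−20)²/20 + (18−20)²/20 + (20−20)²/20
   = 8.4500 + 0.4500 + 5.0000 + 0.2000 + 0.2000 + 0.0000
Sum = 14.300
df = 5. Since 14.300 < 15.086, we do not reject H₀.

14.300; do not reject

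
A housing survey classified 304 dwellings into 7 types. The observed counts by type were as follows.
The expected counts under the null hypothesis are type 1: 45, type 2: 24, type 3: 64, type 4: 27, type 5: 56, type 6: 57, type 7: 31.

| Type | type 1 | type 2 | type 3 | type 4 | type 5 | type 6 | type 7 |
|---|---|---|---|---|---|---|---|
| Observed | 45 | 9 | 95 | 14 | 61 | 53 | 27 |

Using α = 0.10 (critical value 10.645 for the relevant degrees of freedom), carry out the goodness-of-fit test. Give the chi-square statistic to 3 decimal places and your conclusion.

31.893; reject

χ² = (45−45)²/45 + (9−24)²/24 + (95−64)²/64 + (14−27)²/27 + (61−56)²/56 + (53−57)²/57 + (27−31)²/31
   = 0.0000 + 9.3750 + 15.0156 + 6.2593 + 0.4464 + 0.2807 + 0.5161
Sum = 31.893
df = 6. Since 31.893 > 10.645, we reject H₀.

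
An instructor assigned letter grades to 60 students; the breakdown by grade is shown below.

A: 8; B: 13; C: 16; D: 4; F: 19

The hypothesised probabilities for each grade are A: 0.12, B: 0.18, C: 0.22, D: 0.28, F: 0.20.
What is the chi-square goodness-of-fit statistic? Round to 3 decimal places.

Expected counts E_i = n·p_i: 60×0.12 = 7.2, 60×0.18 = 10.8, 60×0.22 = 13.2, 60×0.28 = 16.8, 60×0.20 = 12.
A: (8 − 7.2)²/7.2 = 0.64/7.2 = 0.0889
B: (13 − 10.8)²/10.8 = 4.84/10.8 = 0.4481
C: (16 − 13.2)²/13.2 = 7.84/13.2 = 0.5939
D: (4 − 16.8)²/16.8 = 163.84/16.8 = 9.7524
F: (19 − 12)²/12 = 49/12 = 4.0833
Sum = 14.967

14.967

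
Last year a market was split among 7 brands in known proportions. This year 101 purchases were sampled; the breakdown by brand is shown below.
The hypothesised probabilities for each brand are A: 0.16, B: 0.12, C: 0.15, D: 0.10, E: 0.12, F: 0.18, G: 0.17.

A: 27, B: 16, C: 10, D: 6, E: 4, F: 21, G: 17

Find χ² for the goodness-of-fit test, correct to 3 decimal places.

17.808

Expected counts E_i = n·p_i: 101×0.16 = 16.16, 101×0.12 = 12.12, 101×0.15 = 15.15, 101×0.10 = 10.1, 101×0.12 = 12.12, 101×0.18 = 18.18, 101×0.17 = 17.17.
cat         O        E   (O−E)²/E
A          27    16.16     7.2714
B          16    12.12     1.2421
C          10    15.15     1.7507
D           6     10.1     1.6644
E           4    12.12     5.4401
F          21    18.18     0.4374
G          17    17.17     0.0017
Sum = 17.808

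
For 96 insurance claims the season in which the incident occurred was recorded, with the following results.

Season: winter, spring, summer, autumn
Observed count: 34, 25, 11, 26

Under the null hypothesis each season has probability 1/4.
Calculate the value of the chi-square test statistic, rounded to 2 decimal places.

11.42

Expected count for each of the 4 categories: 96/4 = 24.
χ² = (34−24)²/24 + (25−24)²/24 + (11−24)²/24 + (26−24)²/24
   = 4.167 + 0.042 + 7.042 + 0.167
Sum = 11.42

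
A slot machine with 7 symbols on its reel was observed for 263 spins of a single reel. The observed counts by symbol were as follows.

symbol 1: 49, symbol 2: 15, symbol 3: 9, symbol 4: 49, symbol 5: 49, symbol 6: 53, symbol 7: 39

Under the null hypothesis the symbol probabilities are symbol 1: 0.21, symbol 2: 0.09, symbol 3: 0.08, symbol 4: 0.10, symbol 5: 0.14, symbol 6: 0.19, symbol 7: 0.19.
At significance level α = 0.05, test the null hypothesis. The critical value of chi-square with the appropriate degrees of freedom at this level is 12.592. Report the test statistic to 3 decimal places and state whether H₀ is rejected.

36.982; reject

Expected counts E_i = n·p_i: 263×0.21 = 55.23, 263×0.09 = 23.67, 263×0.08 = 21.04, 263×0.10 = 26.3, 263×0.14 = 36.82, 263×0.19 = 49.97, 263×0.19 = 49.97.
χ² = (49−55.23)²/55.23 + (15−23.67)²/23.67 + (9−21.04)²/21.04 + (49−26.3)²/26.3 + (49−36.82)²/36.82 + (53−49.97)²/49.97 + (39−49.97)²/49.97
   = 0.7028 + 3.1757 + 6.8898 + 19.5928 + 4.0291 + 0.1837 + 2.4083
Sum = 36.982
df = 6. Since 36.982 > 12.592, we reject H₀.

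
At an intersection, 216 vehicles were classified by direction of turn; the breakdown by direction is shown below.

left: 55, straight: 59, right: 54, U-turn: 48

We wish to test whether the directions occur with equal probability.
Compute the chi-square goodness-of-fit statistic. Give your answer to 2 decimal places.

Expected count for each of the 4 categories: 216/4 = 54.
cat           O        E   (O−E)²/E
left         55       54      0.019
straight     59       54      0.463
right        54       54      0.000
U-turn       48       54      0.667
Sum = 1.15

1.15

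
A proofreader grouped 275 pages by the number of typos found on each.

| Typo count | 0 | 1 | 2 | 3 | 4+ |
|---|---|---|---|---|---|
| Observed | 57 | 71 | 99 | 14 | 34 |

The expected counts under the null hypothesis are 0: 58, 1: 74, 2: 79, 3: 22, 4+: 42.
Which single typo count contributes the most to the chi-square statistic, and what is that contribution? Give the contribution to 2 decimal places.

2, 5.06

cat         O        E   (O−E)²/E
0          57       58      0.017
1          71       74      0.122
2          99       79      5.063
3          14       22      2.909
4+         34       42      1.524
The largest term is for 2: 5.06.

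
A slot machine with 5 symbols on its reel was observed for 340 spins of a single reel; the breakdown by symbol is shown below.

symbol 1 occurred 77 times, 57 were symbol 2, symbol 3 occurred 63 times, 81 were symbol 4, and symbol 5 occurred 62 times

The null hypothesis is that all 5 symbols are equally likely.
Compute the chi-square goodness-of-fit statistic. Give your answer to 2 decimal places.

6.35

Expected count for each of the 5 categories: 340/5 = 68.
cat           O        E   (O−E)²/E
symbol 1     77       68      1.191
symbol 2     57       68      1.779
symbol 3     63       68      0.368
symbol 4     81       68      2.485
symbol 5     62       68      0.529
Sum = 6.35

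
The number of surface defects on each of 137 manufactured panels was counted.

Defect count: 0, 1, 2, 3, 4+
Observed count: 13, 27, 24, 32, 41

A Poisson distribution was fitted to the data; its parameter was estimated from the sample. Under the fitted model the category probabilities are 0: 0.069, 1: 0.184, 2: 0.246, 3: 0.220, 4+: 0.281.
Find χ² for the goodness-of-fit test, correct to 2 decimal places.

4.53

Expected counts E_i = n·p_i: 137×0.069 = 9.453, 137×0.184 = 25.208, 137×0.246 = 33.702, 137×0.220 = 30.14, 137×0.281 = 38.497.
0: (13 − 9.453)²/9.453 = 12.581209/9.453 = 1.331
1: (27 − 25.208)²/25.208 = 3.211264/25.208 = 0.127
2: (24 − 33.702)²/33.702 = 94.128804/33.702 = 2.793
3: (32 − 30.14)²/30.14 = 3.4596/30.14 = 0.115
4+: (41 − 38.497)²/38.497 = 6.265009/38.497 = 0.163
Sum = 4.53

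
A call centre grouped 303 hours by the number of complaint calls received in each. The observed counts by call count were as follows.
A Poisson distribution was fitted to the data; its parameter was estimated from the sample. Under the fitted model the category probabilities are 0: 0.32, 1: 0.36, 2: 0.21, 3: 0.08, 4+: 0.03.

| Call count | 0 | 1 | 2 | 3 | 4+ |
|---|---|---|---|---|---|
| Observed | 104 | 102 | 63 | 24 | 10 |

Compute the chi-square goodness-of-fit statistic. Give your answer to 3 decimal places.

Expected counts E_i = n·p_i: 303×0.32 = 96.96, 303×0.36 = 109.08, 303×0.21 = 63.63, 303×0.08 = 24.24, 303×0.03 = 9.09.
cat         O        E   (O−E)²/E
0         104    96.96     0.5112
1         102   109.08     0.4595
2          63    63.63     0.0062
3          24    24.24     0.0024
4+         10     9.09     0.0911
Sum = 1.070

1.070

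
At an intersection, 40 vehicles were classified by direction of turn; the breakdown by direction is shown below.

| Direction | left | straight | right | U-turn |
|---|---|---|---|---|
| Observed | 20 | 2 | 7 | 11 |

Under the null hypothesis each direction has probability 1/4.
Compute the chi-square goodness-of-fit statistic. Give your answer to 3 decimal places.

Under H₀ each category has probability 1/4, so each expected count is 40/4 = 10.
left: (20 − 10)²/10 = 100/10 = 10.0000
straight: (2 − 10)²/10 = 64/10 = 6.4000
right: (7 − 10)²/10 = 9/10 = 0.9000
U-turn: (11 − 10)²/10 = 1/10 = 0.1000
Sum = 17.400

17.400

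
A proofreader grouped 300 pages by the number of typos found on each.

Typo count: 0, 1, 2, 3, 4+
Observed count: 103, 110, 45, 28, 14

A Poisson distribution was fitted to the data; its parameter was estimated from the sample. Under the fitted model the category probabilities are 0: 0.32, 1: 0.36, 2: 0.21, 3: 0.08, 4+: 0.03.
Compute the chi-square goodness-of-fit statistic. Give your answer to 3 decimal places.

Expected counts E_i = n·p_i: 300×0.32 = 96, 300×0.36 = 108, 300×0.21 = 63, 300×0.08 = 24, 300×0.03 = 9.
0: (103 − 96)²/96 = 49/96 = 0.5104
1: (110 − 108)²/108 = 4/108 = 0.0370
2: (45 − 63)²/63 = 324/63 = 5.1429
3: (28 − 24)²/24 = 16/24 = 0.6667
4+: (14 − 9)²/9 = 25/9 = 2.7778
Sum = 9.135

9.135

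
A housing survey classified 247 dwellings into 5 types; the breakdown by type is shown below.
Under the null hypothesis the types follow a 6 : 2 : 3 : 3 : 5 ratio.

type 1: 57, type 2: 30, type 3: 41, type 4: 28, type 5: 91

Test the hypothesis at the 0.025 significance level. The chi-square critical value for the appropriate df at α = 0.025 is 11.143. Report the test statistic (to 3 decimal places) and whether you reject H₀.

Ratio total = 19. Expected counts: 247×6/19 = 78, 247×2/19 = 26, 247×3/19 = 39, 247×3/19 = 39, 247×5/19 = 65.
type 1: (57 − 78)²/78 = 441/78 = 5.6538
type 2: (30 − 26)²/26 = 16/26 = 0.6154
type 3: (41 − 39)²/39 = 4/39 = 0.1026
type 4: (28 − 39)²/39 = 121/39 = 3.1026
type 5: (91 − 65)²/65 = 676/65 = 10.4000
Sum = 19.874
df = 4. Since 19.874 > 11.143, we reject H₀.

19.874; reject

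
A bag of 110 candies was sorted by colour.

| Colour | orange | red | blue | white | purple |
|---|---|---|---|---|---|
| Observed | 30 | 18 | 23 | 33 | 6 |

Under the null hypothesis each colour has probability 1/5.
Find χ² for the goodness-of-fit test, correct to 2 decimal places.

20.82

Expected count for each of the 5 categories: 110/5 = 22.
χ² = (30−22)²/22 + (18−22)²/22 + (23−22)²/22 + (33−22)²/22 + (6−22)²/22
   = 2.909 + 0.727 + 0.045 + 5.500 + 11.636
Sum = 20.82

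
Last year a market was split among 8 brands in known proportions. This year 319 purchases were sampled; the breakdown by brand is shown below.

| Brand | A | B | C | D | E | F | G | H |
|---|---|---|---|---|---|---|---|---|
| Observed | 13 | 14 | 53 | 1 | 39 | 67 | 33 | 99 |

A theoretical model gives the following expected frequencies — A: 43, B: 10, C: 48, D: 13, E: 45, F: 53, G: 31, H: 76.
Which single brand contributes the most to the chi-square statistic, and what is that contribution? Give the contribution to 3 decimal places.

A, 20.930

cat         O        E   (O−E)²/E
A          13       43    20.9302
B          14       10     1.6000
C          53       48     0.5208
D           1       13    11.0769
E          39       45     0.8000
F          67       53     3.6981
G          33       31     0.1290
H          99       76     6.9605
The largest term is for A: 20.930.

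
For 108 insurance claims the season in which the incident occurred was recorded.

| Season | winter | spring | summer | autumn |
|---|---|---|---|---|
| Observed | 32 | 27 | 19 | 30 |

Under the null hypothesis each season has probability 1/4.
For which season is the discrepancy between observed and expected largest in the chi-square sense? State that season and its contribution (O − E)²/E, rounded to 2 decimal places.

summer, 2.37

Expected count for each of the 4 categories: 108/4 = 27.
cat         O        E   (O−E)²/E
winter     32       27      0.926
spring     27       27      0.000
summer     19       27      2.370
autumn     30       27      0.333
The largest term is for summer: 2.37.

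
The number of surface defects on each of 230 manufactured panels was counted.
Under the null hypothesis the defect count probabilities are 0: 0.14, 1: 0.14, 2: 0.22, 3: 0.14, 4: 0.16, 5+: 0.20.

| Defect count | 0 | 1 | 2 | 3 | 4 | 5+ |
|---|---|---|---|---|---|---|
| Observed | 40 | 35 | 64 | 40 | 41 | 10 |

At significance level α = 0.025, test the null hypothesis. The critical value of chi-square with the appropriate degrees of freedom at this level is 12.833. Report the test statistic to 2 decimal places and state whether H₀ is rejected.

Expected counts E_i = n·p_i: 230×0.14 = 32.2, 230×0.14 = 32.2, 230×0.22 = 50.6, 230×0.14 = 32.2, 230×0.16 = 36.8, 230×0.20 = 46.
0: (40 − 32.2)²/32.2 = 60.84/32.2 = 1.889
1: (35 − 32.2)²/32.2 = 7.84/32.2 = 0.243
2: (64 − 50.6)²/50.6 = 179.56/50.6 = 3.549
3: (40 − 32.2)²/32.2 = 60.84/32.2 = 1.889
4: (41 − 36.8)²/36.8 = 17.64/36.8 = 0.479
5+: (10 − 46)²/46 = 1296/46 = 28.174
Sum = 36.22
df = 5. Since 36.22 > 12.833, we reject H₀.

36.22; reject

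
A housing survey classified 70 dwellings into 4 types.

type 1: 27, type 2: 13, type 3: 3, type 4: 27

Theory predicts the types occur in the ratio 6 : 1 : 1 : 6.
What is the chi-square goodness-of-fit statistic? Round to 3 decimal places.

Ratio total = 14. Expected counts: 70×6/14 = 30, 70×1/14 = 5, 70×1/14 = 5, 70×6/14 = 30.
type 1: (27 − 30)²/30 = 9/30 = 0.3000
type 2: (13 − 5)²/5 = 64/5 = 12.8000
type 3: (3 − 5)²/5 = 4/5 = 0.8000
type 4: (27 − 30)²/30 = 9/30 = 0.3000
Sum = 14.200

14.200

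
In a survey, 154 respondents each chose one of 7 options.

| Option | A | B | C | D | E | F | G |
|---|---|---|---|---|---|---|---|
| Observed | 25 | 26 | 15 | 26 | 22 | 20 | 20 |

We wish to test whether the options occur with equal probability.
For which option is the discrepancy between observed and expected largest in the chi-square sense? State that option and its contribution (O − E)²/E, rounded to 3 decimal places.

Expected count for each of the 7 categories: 154/7 = 22.
cat         O        E   (O−E)²/E
A          25       22     0.4091
B          26       22     0.7273
C          15       22     2.2273
D          26       22     0.7273
E          22       22     0.0000
F          20       22     0.1818
G          20       22     0.1818
The largest term is for C: 2.227.

C, 2.227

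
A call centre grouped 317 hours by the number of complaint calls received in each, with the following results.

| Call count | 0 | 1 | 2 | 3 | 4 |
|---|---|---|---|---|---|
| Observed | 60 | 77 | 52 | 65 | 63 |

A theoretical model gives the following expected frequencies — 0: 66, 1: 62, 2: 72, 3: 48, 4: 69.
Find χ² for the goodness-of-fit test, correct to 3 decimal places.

16.273

cat         O        E   (O−E)²/E
0          60       66     0.5455
1          77       62     3.6290
2          52       72     5.5556
3          65       48     6.0208
4          63       69     0.5217
Sum = 16.273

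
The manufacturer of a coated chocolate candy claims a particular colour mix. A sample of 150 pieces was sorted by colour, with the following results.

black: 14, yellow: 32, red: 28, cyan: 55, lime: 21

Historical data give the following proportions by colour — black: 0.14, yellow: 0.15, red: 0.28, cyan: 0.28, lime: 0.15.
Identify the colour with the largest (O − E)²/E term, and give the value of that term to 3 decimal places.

red, 4.667

Expected counts E_i = n·p_i: 150×0.14 = 21, 150×0.15 = 22.5, 150×0.28 = 42, 150×0.28 = 42, 150×0.15 = 22.5.
χ² = (14−21)²/21 + (32−22.5)²/22.5 + (28−42)²/42 + (55−42)²/42 + (21−22.5)²/22.5
   = 2.3333 + 4.0111 + 4.6667 + 4.0238 + 0.1000
The largest term is for red: 4.667.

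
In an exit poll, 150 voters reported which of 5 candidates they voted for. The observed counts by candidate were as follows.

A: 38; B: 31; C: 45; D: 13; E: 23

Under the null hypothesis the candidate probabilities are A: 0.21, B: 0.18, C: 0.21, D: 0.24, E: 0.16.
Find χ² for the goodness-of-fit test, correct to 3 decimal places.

Expected counts E_i = n·p_i: 150×0.21 = 31.5, 150×0.18 = 27, 150×0.21 = 31.5, 150×0.24 = 36, 150×0.16 = 24.
χ² = (38−31.5)²/31.5 + (31−27)²/27 + (45−31.5)²/31.5 + (13−36)²/36 + (23−24)²/24
   = 1.3413 + 0.5926 + 5.7857 + 14.6944 + 0.0417
Sum = 22.456

22.456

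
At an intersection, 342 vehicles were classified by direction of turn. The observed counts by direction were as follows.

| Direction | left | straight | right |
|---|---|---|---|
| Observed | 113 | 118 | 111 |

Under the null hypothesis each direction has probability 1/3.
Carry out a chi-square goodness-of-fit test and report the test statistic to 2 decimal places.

Under H₀ each category has probability 1/3, so each expected count is 342/3 = 114.
cat           O        E   (O−E)²/E
left        113      114      0.009
straight    118      114      0.140
right       111      114      0.079
Sum = 0.23

0.23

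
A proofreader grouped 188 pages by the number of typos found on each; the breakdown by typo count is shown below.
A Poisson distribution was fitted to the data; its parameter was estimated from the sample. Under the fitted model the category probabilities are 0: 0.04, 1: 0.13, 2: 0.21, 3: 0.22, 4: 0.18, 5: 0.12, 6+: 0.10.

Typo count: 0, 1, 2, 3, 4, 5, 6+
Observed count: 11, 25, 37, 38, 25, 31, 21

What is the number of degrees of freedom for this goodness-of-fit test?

There are k = 7 categories and 1 parameter estimated from the data, so df = 7 − 1 − 1 = 5.

5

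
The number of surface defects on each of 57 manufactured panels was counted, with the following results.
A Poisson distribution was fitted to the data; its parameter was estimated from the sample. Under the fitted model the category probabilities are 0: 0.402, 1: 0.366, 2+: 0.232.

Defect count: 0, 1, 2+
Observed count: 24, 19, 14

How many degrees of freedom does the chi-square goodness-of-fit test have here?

There are k = 3 categories and 1 parameter estimated from the data, so df = 3 − 1 − 1 = 1.

1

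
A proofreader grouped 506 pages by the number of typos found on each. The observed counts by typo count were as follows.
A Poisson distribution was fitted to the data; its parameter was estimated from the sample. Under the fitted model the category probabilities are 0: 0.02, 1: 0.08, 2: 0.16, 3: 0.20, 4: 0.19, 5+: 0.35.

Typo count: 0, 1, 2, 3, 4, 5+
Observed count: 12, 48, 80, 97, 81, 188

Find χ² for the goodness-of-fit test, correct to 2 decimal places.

Expected counts E_i = n·p_i: 506×0.02 = 10.12, 506×0.08 = 40.48, 506×0.16 = 80.96, 506×0.20 = 101.2, 506×0.19 = 96.14, 506×0.35 = 177.1.
χ² = (12−10.12)²/10.12 + (48−40.48)²/40.48 + (80−80.96)²/80.96 + (97−101.2)²/101.2 + (81−96.14)²/96.14 + (188−177.1)²/177.1
   = 0.349 + 1.397 + 0.011 + 0.174 + 2.384 + 0.671
Sum = 4.99

4.99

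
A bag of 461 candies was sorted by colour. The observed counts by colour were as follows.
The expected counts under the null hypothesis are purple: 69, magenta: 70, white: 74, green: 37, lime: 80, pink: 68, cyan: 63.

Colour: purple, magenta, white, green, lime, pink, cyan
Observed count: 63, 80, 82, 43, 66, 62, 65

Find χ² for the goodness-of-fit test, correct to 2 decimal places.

6.83

purple: (63 − 69)²/69 = 36/69 = 0.522
magenta: (80 − 70)²/70 = 100/70 = 1.429
white: (82 − 74)²/74 = 64/74 = 0.865
green: (43 − 37)²/37 = 36/37 = 0.973
lime: (66 − 80)²/80 = 196/80 = 2.450
pink: (62 − 68)²/68 = 36/68 = 0.529
cyan: (65 − 63)²/63 = 4/63 = 0.063
Sum = 6.83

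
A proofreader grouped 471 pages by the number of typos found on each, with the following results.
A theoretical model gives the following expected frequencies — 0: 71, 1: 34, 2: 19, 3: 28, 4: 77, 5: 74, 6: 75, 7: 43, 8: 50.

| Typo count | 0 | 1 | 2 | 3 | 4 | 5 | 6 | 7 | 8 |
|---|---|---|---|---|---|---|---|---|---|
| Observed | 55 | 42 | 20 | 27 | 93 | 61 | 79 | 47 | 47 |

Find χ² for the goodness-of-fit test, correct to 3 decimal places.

11.950

χ² = (55−71)²/71 + (42−34)²/34 + (20−19)²/19 + (27−28)²/28 + (93−77)²/77 + (61−74)²/74 + (79−75)²/75 + (47−43)²/43 + (47−50)²/50
   = 3.6056 + 1.8824 + 0.0526 + 0.0357 + 3.3247 + 2.2838 + 0.2133 + 0.3721 + 0.1800
Sum = 11.950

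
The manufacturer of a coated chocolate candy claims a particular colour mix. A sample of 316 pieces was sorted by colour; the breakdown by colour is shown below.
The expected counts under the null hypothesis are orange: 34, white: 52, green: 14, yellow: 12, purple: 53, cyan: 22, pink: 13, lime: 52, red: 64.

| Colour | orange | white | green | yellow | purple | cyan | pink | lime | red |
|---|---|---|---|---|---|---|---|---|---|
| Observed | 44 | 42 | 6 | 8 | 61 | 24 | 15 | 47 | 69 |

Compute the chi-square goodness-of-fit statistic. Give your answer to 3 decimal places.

13.337

cat         O        E   (O−E)²/E
orange     44       34     2.9412
white      42       52     1.9231
green       6       14     4.5714
yellow      8       12     1.3333
purple     61       53     1.2075
cyan       24       22     0.1818
pink       15       13     0.3077
lime       47       52     0.4808
red        69       64     0.3906
Sum = 13.337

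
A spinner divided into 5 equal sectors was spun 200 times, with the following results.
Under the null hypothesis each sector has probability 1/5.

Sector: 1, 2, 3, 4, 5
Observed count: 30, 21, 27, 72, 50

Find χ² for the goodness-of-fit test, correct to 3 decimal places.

43.850

Expected count for each of the 5 categories: 200/5 = 40.
cat         O        E   (O−E)²/E
1          30       40     2.5000
2          21       40     9.0250
3          27       40     4.2250
4          72       40    25.6000
5          50       40     2.5000
Sum = 43.850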